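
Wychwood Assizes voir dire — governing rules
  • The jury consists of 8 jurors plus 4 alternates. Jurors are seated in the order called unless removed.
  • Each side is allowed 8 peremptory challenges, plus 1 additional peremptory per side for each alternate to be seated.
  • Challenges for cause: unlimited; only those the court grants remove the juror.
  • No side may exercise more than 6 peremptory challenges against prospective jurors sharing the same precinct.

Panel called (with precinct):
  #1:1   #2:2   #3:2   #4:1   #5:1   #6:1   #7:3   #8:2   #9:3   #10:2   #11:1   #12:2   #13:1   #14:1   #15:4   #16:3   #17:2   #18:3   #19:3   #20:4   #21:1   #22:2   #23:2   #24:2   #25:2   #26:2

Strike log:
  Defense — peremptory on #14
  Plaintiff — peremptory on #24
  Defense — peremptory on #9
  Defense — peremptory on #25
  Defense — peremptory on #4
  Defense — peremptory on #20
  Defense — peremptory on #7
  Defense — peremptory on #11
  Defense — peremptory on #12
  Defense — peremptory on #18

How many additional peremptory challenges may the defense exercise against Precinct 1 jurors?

Defense peremptories so far: #14, #9, #25, #4, #20, #7, #11, #12, #18 — 9 of 12 used, 3 left overall.
Against Precinct 1: #14, #4, #11 — 3 used; per-precinct cap 6 leaves 3.
Binding limit: min(3, 3) = 3.

3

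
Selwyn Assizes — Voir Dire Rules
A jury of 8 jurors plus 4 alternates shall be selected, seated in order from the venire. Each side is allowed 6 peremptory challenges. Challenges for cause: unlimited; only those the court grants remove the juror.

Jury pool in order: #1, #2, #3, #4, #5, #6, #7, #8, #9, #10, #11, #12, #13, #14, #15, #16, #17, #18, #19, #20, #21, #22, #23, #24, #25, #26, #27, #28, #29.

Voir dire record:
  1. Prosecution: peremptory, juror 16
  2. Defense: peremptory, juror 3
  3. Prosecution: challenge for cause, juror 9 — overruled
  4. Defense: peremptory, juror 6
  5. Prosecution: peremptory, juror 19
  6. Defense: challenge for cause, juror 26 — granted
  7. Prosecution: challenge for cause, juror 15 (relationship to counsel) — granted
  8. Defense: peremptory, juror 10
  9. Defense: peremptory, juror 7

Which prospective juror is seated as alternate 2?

Removed: #3, #6, #7, #10, #15, #16, #19, #26. (#9 stays — for-cause denied.)
Seating in order: seats 1–8 → #1, #2, #4, #5, #8, #9, #11, #12; alternates → #13, #14, #17, #18.
So alternate 2 is #14.

14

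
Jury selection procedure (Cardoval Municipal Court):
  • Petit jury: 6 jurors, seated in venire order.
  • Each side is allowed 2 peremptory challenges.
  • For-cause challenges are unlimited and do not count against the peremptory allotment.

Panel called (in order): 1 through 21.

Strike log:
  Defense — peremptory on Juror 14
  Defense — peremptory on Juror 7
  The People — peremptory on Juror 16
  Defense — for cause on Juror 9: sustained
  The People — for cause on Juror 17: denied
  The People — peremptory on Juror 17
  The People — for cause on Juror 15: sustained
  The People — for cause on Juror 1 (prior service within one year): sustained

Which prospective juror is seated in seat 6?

Removed: #1, #7, #9, #14, #15, #16, #17.
Seating in order: seats 1–6 → #2, #3, #4, #5, #6, #8.
So seat 6 is #8.

8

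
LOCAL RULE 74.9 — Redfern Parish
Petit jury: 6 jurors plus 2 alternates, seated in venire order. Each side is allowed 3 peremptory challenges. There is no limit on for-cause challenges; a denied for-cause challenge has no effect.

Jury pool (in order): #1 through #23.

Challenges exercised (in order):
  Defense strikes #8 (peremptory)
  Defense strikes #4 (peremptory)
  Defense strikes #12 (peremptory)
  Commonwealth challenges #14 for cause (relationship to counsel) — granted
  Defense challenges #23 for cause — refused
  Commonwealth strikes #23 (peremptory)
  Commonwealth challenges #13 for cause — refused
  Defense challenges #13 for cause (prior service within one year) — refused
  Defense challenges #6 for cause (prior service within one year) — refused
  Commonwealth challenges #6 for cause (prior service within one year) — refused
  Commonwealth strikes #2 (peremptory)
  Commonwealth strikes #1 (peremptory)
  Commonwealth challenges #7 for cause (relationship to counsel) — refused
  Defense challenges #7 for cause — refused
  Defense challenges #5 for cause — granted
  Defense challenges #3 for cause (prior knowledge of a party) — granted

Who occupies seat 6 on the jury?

Removed: #1, #2, #3, #4, #5, #8, #12, #14, #23. (#6, #7, #13 stay — for-cause denied.)
Seating in order: seats 1–6 → #6, #7, #9, #10, #11, #13; alternates → #15, #16.
So seat 6 is #13.

13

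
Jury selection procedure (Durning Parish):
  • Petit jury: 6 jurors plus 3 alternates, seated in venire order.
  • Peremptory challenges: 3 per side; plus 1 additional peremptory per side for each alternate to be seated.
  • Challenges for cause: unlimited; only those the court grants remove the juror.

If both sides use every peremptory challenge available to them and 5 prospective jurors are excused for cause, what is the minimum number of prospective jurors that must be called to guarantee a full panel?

Seats to fill: 6 + 3 alternates = 9.
Peremptories: 3 + 1×3 = 6 per side × 2 sides = 12.
For-cause removals: 5.
Minimum venire: 9 + 12 + 5 = 26.

26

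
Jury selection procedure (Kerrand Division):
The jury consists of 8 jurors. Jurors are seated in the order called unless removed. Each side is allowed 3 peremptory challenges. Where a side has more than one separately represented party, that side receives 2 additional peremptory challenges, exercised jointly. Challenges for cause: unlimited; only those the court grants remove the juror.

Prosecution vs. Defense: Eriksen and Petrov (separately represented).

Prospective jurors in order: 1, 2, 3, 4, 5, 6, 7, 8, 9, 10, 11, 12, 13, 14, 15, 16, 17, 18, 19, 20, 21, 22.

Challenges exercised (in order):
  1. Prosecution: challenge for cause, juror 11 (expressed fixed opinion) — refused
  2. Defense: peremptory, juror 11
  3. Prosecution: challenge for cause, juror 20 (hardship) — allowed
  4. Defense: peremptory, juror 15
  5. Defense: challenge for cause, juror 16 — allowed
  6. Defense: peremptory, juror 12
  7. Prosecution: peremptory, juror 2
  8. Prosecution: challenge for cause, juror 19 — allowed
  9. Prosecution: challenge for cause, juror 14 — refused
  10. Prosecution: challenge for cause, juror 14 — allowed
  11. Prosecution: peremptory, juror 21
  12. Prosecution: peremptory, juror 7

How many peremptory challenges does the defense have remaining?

Defense allotment: 3 base + 2 multi-party = 5.
Defense peremptories used: #11, #15, #12 — 3 (the for-cause on #16 doesn't count).
Remaining: 5 − 3 = 2.

2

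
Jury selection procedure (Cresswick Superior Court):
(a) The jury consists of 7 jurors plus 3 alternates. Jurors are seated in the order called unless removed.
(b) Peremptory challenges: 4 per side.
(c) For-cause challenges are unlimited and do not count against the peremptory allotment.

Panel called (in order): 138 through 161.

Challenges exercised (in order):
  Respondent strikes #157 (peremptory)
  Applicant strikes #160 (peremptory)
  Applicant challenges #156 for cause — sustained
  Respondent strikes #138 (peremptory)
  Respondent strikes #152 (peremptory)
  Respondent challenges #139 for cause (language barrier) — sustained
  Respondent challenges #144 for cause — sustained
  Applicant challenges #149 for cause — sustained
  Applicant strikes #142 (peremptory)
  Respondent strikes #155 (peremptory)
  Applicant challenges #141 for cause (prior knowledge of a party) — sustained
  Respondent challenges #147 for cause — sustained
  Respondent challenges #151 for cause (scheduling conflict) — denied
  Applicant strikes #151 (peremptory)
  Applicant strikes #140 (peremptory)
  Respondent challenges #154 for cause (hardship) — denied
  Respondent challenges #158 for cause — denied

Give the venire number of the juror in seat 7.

154

Removed: #138, #139, #140, #141, #142, #144, #147, #149, #151, #152, #155, #156, #157, #160. (#154, #158 stay — for-cause denied.)
Filling seats in venire order through position 7: #143, #145, #146, #148, #150, #153, #154.
So seat 7 is #154.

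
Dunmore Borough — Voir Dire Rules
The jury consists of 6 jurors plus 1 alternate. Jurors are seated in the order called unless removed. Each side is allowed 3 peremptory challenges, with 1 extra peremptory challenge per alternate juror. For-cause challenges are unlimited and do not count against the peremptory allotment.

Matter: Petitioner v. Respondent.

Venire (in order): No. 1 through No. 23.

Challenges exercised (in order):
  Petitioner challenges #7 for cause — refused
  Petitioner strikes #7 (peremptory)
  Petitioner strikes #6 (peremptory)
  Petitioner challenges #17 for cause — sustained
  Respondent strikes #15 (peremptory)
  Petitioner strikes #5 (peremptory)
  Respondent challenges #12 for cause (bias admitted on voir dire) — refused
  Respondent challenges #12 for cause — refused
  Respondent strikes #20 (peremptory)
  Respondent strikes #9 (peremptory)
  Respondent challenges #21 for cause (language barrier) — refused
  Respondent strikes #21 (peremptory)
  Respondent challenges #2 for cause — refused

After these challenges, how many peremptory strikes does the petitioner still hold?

Petitioner allotment: 3 base + 1 × 1 alternate = 4.
Petitioner peremptories used: #7, #6, #5 — 3 (for-cause on #7, #17 don't count).
Remaining: 4 − 3 = 1.

1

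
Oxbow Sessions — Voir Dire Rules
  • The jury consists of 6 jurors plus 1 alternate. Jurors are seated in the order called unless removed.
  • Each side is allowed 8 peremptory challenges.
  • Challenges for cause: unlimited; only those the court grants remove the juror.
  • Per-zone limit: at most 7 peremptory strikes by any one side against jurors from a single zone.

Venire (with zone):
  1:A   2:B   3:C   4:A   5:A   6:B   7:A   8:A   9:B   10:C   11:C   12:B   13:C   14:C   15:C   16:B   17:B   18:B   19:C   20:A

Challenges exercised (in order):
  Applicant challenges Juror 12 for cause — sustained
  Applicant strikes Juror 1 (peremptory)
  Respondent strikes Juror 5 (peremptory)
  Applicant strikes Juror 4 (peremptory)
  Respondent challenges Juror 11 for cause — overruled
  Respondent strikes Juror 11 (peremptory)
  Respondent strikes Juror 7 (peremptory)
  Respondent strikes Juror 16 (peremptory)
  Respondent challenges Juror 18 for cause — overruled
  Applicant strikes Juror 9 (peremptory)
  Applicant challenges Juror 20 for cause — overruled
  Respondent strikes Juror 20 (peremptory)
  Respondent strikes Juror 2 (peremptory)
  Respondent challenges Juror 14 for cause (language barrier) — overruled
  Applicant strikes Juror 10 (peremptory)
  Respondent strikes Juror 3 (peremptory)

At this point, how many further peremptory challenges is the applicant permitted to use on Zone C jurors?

4

Applicant peremptories so far: #1, #4, #9, #10 — 4 of 8 used, 4 left overall.
Against Zone C: #10 — 1 used; per-zone cap 7 leaves 6.
Binding limit: min(4, 6) = 4.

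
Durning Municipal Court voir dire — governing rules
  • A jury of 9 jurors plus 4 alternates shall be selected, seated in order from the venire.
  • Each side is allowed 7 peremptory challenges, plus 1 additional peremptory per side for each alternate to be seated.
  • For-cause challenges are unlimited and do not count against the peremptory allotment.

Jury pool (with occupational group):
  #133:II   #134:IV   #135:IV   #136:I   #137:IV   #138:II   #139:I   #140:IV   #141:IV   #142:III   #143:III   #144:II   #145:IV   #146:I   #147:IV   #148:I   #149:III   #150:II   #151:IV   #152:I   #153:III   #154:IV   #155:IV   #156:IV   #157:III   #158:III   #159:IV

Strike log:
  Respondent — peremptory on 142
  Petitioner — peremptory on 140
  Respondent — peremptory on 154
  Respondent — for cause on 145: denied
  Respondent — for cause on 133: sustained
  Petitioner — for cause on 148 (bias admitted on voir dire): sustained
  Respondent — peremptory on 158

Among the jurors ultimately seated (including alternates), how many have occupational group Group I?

3

Removed: #133, #140, #142, #148, #154, #158.
Seated (13 incl. alternates): #134, #135, #136, #137, #138, #139, #141, #143, #144, #145, #146, #147, #149.
Of those, in Group I: #136, #139, #146 → 3.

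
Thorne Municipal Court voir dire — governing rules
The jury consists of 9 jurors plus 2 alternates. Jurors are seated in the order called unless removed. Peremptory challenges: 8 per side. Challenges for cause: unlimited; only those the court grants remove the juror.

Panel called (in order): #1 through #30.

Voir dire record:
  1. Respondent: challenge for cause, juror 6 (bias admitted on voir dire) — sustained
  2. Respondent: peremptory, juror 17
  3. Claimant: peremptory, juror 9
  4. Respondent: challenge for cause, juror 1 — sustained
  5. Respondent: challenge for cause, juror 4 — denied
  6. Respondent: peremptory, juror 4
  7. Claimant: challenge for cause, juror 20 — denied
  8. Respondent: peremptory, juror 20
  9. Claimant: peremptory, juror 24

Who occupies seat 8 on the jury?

12

Removed: #1, #4, #6, #9, #17, #20, #24.
Filling seats in venire order through position 8: #2, #3, #5, #7, #8, #10, #11, #12.
So seat 8 is #12.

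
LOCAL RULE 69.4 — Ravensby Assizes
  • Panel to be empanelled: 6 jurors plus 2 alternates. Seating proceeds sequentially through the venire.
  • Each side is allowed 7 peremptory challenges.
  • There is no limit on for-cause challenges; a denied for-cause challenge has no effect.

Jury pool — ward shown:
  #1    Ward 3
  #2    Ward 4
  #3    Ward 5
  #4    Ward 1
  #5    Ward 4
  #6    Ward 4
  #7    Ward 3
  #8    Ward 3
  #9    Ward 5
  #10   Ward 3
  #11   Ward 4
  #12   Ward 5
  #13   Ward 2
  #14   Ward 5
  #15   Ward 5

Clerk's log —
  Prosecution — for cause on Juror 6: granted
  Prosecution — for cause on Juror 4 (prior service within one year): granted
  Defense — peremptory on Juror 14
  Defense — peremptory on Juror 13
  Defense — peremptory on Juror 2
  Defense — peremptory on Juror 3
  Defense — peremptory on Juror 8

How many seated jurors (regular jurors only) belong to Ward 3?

3

Removed: #2, #3, #4, #6, #8, #13, #14.
Seated jurors 1–6: #1, #5, #7, #9, #10, #11 (alternates #12, #15 not counted).
Of those, in Ward 3: #1, #7, #10 → 3.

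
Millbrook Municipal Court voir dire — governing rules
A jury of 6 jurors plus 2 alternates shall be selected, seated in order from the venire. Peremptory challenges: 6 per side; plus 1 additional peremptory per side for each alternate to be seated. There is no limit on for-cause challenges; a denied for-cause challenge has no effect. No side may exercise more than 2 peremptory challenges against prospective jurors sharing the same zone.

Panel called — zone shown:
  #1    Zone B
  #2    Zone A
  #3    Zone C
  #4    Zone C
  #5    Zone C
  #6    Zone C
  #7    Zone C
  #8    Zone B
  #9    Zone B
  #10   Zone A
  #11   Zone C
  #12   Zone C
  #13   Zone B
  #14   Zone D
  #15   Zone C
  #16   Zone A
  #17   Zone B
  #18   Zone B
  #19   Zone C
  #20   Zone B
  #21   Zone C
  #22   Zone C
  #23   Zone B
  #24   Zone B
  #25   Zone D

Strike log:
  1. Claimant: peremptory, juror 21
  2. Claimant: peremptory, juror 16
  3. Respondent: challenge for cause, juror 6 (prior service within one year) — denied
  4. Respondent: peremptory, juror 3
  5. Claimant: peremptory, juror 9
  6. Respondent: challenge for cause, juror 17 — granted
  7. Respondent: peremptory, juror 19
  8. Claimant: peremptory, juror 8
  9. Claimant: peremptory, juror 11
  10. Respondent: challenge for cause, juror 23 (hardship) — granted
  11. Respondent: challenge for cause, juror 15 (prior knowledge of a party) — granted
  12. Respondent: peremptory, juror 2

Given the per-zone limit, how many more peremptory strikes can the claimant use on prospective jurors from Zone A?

Claimant peremptories so far: #21, #16, #9, #8, #11 — 5 of 8 used, 3 left overall.
Against Zone A: #16 — 1 used; per-zone cap 2 leaves 1.
Binding limit: min(3, 1) = 1.

1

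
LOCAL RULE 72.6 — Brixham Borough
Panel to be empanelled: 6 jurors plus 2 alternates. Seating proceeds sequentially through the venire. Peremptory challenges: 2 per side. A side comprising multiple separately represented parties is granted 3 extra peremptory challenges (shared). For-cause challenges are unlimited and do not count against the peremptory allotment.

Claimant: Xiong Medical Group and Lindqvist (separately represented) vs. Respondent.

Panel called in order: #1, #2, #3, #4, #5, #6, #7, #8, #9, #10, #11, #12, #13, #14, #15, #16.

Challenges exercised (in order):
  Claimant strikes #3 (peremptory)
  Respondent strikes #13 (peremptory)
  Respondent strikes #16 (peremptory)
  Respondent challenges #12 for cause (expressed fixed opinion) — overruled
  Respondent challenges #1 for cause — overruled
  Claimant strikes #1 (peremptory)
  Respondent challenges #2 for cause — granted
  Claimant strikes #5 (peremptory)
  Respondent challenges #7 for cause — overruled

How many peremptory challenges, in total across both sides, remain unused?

Claimant allotment: 2 base + 3 multi-party = 5. Respondent allotment: 2.
Claimant peremptories used: #3, #1, #5 — 3.
Respondent peremptories used: #13, #16 — 2 (for-cause on #12, #1, #2, #7 don't count).
Remaining: (5 − 3) + (2 − 2) = 2.

2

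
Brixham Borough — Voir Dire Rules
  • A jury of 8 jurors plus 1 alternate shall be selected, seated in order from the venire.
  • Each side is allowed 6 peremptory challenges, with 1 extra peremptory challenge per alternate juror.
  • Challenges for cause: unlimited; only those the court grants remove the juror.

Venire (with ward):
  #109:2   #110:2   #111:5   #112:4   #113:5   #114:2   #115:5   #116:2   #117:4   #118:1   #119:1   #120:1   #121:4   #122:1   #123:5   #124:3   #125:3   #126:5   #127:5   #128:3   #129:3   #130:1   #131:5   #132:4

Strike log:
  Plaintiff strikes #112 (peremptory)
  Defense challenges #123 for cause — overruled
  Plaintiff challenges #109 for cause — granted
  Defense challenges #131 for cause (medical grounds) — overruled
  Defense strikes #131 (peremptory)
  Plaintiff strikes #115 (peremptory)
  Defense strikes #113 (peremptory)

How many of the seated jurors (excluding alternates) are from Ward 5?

1

Removed: #109, #112, #113, #115, #131.
Seated jurors 1–8: #110, #111, #114, #116, #117, #118, #119, #120 (alternates #121 not counted).
Of those, in Ward 5: #111 → 1.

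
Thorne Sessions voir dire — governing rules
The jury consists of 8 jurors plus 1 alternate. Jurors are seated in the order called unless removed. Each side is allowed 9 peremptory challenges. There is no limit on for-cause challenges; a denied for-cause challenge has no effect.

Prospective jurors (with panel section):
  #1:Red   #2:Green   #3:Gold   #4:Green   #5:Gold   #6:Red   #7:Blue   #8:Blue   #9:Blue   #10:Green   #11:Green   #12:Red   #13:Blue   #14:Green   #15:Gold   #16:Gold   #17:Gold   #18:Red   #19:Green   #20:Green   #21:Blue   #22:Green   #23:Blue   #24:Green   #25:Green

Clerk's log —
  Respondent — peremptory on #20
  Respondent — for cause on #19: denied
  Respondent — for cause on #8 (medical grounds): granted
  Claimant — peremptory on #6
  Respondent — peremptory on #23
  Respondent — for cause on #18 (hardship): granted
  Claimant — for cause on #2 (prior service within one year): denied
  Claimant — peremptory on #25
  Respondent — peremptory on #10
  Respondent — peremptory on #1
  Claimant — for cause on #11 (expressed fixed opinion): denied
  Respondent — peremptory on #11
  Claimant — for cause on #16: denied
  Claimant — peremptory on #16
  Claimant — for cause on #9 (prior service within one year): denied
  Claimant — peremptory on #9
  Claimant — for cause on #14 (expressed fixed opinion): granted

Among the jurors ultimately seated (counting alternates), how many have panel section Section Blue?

2

Removed: #1, #6, #8, #9, #10, #11, #14, #16, #18, #20, #23, #25.
Seated (9 incl. alternates): #2, #3, #4, #5, #7, #12, #13, #15, #17.
Of those, in Section Blue: #7, #13 → 2.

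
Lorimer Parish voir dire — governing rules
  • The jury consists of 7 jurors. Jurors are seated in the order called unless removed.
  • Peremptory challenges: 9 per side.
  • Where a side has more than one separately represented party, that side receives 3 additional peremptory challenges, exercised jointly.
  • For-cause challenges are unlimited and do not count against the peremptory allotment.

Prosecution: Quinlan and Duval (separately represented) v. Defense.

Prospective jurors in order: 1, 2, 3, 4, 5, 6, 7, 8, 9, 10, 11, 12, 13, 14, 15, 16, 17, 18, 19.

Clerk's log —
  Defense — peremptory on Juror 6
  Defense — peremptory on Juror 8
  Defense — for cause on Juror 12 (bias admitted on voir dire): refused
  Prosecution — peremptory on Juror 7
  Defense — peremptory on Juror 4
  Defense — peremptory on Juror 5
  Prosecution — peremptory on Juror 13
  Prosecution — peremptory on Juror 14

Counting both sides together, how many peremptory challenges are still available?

Prosecution allotment: 9 base + 3 multi-party = 12. Defense allotment: 9.
Prosecution peremptories used: #7, #13, #14 — 3.
Defense peremptories used: #6, #8, #4, #5 — 4 (the for-cause on #12 doesn't count).
Remaining: (12 − 3) + (9 − 4) = 14.

14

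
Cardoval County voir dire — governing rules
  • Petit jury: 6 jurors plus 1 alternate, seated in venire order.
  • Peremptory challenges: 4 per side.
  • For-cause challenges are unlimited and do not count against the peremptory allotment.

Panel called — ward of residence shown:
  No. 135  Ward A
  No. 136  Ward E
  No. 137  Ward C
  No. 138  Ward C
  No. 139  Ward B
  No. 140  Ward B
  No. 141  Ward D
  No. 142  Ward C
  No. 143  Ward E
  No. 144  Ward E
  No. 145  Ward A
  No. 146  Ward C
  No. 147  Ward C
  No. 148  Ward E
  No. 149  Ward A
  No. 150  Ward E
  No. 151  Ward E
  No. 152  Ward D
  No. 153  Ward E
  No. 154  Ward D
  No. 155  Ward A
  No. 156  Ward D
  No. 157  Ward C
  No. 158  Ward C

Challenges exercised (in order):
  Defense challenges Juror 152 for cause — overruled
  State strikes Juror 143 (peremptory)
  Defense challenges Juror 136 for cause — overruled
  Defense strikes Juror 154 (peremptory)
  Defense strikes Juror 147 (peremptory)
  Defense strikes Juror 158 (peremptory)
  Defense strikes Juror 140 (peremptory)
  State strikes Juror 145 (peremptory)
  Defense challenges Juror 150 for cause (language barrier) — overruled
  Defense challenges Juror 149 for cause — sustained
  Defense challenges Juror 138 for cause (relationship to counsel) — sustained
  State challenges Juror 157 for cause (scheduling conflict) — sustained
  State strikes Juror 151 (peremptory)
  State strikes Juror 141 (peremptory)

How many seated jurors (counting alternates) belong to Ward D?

Removed: #138, #140, #141, #143, #145, #147, #149, #151, #154, #157, #158.
Seated (7 incl. alternates): #135, #136, #137, #139, #142, #144, #146.
None of those are in Ward D → 0.

0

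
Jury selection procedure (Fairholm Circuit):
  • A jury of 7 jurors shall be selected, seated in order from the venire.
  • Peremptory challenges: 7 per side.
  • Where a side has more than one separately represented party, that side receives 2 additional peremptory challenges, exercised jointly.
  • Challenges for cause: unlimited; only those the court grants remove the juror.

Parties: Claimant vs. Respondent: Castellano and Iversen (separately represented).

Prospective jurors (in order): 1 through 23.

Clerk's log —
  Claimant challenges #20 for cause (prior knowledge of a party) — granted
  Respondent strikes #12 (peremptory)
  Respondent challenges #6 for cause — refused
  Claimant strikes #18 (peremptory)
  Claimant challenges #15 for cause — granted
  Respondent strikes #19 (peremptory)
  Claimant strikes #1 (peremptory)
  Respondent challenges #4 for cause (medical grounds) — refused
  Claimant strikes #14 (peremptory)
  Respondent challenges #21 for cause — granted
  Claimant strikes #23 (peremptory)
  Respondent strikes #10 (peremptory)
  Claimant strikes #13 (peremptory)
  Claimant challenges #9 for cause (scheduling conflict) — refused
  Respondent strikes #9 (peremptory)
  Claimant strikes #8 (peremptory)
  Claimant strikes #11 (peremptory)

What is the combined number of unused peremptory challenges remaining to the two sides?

5

Claimant allotment: 7. Respondent allotment: 7 base + 2 multi-party = 9.
Claimant peremptories used: #18, #1, #14, #23, #13, #8, #11 — 7 (for-cause on #20, #15, #9 don't count).
Respondent peremptories used: #12, #19, #10, #9 — 4 (for-cause on #6, #4, #21 don't count).
Remaining: (7 − 7) + (9 − 4) = 5.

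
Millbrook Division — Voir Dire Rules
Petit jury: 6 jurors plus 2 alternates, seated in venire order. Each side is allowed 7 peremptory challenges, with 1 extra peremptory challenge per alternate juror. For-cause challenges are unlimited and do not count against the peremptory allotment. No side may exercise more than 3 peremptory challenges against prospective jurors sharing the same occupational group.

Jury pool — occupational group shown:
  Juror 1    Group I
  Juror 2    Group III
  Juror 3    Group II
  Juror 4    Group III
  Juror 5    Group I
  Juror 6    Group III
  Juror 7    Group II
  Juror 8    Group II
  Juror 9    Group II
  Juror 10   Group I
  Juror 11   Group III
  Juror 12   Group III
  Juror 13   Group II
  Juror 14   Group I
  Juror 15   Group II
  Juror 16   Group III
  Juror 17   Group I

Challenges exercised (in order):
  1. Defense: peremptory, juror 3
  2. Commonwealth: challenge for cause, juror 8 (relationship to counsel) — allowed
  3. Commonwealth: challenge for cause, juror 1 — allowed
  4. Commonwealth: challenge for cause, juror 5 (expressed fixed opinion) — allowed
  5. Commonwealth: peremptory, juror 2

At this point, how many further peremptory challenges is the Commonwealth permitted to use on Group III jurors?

2

Commonwealth peremptories so far: #2 — 1 of 9 used, 8 left overall.
Against Group III: #2 — 1 used; per-group cap 3 leaves 2.
Binding limit: min(8, 2) = 2.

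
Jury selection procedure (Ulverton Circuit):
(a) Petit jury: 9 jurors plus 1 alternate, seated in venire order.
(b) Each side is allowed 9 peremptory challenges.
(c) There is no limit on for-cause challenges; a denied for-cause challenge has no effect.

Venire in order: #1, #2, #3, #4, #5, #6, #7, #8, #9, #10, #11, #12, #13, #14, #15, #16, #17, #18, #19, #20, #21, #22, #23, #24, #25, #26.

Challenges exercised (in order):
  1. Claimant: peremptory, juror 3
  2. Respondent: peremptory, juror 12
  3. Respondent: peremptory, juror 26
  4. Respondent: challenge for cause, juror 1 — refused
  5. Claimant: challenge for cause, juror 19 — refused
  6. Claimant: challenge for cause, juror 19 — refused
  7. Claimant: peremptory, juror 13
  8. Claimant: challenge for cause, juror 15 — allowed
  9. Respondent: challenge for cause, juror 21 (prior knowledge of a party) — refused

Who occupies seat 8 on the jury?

Removed: #3, #12, #13, #15, #26. (#1, #19, #21 stay — for-cause denied.)
Filling seats in venire order through position 8: #1, #2, #4, #5, #6, #7, #8, #9.
So seat 8 is #9.

9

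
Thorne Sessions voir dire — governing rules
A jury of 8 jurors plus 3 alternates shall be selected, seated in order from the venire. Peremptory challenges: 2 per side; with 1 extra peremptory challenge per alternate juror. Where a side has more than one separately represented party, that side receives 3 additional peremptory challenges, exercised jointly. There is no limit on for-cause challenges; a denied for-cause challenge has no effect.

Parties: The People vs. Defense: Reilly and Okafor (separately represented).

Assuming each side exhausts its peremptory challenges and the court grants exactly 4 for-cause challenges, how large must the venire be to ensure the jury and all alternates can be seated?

Seats to fill: 8 + 3 alternates = 11.
Peremptories — The People: 2 + 1×3 = 5; Defense: 2 + 1×3 + 3 = 8; total 13.
For-cause removals: 4.
Minimum venire: 11 + 13 + 4 = 28.

28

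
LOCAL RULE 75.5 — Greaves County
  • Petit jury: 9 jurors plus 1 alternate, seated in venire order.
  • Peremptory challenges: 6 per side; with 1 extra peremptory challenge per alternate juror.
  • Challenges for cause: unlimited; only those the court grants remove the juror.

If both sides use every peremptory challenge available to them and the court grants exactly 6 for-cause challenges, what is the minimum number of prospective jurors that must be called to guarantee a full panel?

Seats to fill: 9 + 1 alternates = 10.
Peremptories: 6 + 1×1 = 7 per side × 2 sides = 14.
For-cause removals: 6.
Minimum venire: 10 + 14 + 6 = 30.

30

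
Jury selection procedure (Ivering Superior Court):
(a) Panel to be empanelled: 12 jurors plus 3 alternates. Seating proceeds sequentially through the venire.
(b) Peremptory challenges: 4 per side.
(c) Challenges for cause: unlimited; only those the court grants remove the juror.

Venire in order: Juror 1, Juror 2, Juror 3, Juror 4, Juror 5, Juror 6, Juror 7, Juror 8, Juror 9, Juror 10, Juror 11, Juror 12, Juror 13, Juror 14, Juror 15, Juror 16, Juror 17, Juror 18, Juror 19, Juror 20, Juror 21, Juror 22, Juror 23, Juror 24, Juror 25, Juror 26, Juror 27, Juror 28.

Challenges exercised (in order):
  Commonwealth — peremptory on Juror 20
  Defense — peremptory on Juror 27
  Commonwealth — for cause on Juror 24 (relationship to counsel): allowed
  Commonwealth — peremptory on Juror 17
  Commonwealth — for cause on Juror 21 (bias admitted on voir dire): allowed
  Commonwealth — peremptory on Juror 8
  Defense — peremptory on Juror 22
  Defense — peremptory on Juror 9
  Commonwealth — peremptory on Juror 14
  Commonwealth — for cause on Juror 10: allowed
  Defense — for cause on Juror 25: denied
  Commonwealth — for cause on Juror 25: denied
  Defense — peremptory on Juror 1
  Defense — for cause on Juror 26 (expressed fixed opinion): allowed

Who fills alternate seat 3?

25

Removed: #1, #8, #9, #10, #14, #17, #20, #21, #22, #24, #26, #27. (#25 stays — for-cause denied.)
Seating in order: seats 1–12 → #2, #3, #4, #5, #6, #7, #11, #12, #13, #15, #16, #18; alternates → #19, #23, #25.
So alternate 3 is #25.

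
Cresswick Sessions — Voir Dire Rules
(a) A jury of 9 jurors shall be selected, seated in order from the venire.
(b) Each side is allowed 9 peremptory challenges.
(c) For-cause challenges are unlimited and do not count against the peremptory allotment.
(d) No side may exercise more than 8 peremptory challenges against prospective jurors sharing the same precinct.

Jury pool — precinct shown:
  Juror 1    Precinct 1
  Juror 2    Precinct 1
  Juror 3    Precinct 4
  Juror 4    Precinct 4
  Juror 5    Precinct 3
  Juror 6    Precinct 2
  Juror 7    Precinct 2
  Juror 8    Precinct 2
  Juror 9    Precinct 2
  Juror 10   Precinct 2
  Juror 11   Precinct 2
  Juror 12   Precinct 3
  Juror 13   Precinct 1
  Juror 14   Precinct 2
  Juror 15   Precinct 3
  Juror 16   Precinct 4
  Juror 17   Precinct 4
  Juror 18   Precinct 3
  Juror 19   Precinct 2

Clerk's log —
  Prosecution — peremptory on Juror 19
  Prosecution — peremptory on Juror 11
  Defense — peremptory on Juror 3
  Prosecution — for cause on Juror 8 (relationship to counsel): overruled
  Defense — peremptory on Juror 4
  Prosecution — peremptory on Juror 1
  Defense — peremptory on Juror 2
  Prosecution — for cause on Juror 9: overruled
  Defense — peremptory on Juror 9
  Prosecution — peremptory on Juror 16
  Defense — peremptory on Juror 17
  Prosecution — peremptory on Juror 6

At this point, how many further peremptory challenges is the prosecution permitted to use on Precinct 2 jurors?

4

Prosecution peremptories so far: #19, #11, #1, #16, #6 — 5 of 9 used, 4 left overall.
Against Precinct 2: #19, #11, #6 — 3 used; per-precinct cap 8 leaves 5.
Binding limit: min(4, 5) = 4.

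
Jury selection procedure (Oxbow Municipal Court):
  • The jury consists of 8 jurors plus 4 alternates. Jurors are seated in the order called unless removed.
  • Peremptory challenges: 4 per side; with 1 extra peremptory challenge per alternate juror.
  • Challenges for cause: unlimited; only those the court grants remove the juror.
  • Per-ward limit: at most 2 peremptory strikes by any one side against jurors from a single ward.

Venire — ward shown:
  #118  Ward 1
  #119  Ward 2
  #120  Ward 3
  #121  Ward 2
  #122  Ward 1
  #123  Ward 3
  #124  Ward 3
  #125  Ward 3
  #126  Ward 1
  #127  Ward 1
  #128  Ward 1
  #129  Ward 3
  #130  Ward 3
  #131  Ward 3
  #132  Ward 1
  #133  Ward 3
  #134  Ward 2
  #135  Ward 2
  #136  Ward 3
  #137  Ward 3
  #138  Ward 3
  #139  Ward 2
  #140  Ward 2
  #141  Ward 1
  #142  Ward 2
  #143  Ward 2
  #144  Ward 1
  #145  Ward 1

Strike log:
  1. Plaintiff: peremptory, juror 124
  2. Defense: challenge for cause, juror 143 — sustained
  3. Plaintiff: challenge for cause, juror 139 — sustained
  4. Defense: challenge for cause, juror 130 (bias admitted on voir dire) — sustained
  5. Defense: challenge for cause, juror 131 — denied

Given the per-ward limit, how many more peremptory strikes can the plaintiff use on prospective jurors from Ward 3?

Plaintiff peremptories so far: #124 — 1 of 8 used, 7 left overall.
Against Ward 3: #124 — 1 used; per-ward cap 2 leaves 1.
Binding limit: min(7, 1) = 1.

1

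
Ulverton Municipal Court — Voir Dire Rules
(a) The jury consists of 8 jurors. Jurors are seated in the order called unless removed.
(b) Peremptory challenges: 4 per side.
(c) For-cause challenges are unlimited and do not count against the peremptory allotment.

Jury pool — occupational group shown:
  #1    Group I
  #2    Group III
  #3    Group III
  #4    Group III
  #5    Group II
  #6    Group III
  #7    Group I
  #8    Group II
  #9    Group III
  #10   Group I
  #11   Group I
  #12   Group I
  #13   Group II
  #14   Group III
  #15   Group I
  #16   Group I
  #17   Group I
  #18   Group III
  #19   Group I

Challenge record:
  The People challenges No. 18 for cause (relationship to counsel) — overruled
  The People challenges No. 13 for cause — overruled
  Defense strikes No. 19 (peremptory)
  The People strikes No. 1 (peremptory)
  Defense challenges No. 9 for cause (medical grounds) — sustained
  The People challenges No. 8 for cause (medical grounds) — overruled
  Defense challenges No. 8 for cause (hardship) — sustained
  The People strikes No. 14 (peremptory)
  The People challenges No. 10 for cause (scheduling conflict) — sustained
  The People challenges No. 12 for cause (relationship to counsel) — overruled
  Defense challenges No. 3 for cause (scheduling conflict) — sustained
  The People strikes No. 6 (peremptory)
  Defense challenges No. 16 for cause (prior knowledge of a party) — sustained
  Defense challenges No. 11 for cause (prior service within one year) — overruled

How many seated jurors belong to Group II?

2

Removed: #1, #3, #6, #8, #9, #10, #14, #16, #19.
Seated jurors 1–8: #2, #4, #5, #7, #11, #12, #13, #15.
Of those, in Group II: #5, #13 → 2.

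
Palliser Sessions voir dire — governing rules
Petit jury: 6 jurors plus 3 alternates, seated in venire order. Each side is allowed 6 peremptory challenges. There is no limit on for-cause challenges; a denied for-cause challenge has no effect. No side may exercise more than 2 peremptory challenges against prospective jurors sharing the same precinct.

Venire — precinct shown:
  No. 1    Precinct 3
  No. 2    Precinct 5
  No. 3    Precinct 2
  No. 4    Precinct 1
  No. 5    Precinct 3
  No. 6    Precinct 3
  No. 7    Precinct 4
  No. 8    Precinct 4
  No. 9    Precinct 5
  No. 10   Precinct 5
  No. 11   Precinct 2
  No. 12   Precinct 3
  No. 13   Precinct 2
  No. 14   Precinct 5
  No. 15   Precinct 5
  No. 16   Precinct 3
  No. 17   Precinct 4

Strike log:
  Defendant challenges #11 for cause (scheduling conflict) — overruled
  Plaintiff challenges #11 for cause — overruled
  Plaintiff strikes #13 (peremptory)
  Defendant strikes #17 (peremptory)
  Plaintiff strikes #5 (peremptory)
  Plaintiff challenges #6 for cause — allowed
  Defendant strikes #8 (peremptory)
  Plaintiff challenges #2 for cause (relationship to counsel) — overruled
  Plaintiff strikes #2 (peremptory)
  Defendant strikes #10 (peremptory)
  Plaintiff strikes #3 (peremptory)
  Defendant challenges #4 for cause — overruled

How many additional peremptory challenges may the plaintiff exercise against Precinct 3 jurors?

1

Plaintiff peremptories so far: #13, #5, #2, #3 — 4 of 6 used, 2 left overall.
Against Precinct 3: #5 — 1 used; per-precinct cap 2 leaves 1.
Binding limit: min(2, 1) = 1.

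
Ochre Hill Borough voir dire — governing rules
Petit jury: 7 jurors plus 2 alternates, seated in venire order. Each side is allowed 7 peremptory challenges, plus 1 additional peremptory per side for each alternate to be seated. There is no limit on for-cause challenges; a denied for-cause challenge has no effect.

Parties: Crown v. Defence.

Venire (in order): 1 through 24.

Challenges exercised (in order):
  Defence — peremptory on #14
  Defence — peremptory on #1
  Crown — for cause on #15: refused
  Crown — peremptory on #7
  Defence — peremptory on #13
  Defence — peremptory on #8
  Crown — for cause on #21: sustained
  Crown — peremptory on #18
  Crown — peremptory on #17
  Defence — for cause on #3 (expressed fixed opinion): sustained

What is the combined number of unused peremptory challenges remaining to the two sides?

11

Crown allotment: 7 base + 1 × 2 alternates = 9. Defence allotment: 7 base + 1 × 2 alternates = 9.
Crown peremptories used: #7, #18, #17 — 3 (for-cause on #15, #21 don't count).
Defence peremptories used: #14, #1, #13, #8 — 4 (the for-cause on #3 doesn't count).
Remaining: (9 − 3) + (9 − 4) = 11.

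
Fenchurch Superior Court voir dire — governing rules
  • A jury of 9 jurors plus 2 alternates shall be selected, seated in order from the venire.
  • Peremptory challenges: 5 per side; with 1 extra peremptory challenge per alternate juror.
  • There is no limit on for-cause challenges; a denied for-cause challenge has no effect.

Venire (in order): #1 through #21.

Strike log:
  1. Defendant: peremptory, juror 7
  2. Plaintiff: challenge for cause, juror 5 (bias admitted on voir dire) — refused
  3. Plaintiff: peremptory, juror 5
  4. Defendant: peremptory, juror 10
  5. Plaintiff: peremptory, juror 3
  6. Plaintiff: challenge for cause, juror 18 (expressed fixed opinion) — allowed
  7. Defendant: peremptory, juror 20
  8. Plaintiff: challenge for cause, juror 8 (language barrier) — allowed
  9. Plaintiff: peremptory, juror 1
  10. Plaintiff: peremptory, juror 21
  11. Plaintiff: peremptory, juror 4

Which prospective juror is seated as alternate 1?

Removed: #1, #3, #4, #5, #7, #8, #10, #18, #20, #21.
Filling seats in venire order through position 10: #2, #6, #9, #11, #12, #13, #14, #15, #16, #17.
So alternate 1 is #17.

17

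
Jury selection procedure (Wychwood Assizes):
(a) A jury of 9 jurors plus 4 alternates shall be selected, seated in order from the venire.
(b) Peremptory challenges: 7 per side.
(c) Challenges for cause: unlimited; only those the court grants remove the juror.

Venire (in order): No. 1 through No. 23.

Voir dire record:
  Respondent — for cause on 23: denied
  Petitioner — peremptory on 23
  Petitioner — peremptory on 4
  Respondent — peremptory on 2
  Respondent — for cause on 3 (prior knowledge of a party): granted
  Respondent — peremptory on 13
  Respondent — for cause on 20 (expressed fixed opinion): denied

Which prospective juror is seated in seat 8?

11

Removed: #2, #3, #4, #13, #23. (#20 stays — for-cause denied.)
Seating in order: seats 1–9 → #1, #5, #6, #7, #8, #9, #10, #11, #12; alternates → #14, #15, #16, #17.
So seat 8 is #11.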